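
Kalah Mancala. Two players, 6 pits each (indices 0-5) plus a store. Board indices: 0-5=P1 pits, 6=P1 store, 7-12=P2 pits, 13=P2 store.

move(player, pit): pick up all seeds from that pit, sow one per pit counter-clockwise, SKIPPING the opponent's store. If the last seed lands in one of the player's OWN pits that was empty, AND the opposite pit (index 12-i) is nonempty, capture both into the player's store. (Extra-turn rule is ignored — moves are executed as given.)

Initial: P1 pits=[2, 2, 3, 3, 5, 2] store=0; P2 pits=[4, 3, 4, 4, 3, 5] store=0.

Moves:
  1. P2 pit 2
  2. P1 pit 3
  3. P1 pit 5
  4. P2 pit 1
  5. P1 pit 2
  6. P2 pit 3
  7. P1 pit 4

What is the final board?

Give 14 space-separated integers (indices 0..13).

Answer: 3 3 1 1 0 1 9 1 1 2 1 7 8 2

Derivation:
Move 1: P2 pit2 -> P1=[2,2,3,3,5,2](0) P2=[4,3,0,5,4,6](1)
Move 2: P1 pit3 -> P1=[2,2,3,0,6,3](1) P2=[4,3,0,5,4,6](1)
Move 3: P1 pit5 -> P1=[2,2,3,0,6,0](2) P2=[5,4,0,5,4,6](1)
Move 4: P2 pit1 -> P1=[2,2,3,0,6,0](2) P2=[5,0,1,6,5,7](1)
Move 5: P1 pit2 -> P1=[2,2,0,1,7,0](8) P2=[0,0,1,6,5,7](1)
Move 6: P2 pit3 -> P1=[3,3,1,1,7,0](8) P2=[0,0,1,0,6,8](2)
Move 7: P1 pit4 -> P1=[3,3,1,1,0,1](9) P2=[1,1,2,1,7,8](2)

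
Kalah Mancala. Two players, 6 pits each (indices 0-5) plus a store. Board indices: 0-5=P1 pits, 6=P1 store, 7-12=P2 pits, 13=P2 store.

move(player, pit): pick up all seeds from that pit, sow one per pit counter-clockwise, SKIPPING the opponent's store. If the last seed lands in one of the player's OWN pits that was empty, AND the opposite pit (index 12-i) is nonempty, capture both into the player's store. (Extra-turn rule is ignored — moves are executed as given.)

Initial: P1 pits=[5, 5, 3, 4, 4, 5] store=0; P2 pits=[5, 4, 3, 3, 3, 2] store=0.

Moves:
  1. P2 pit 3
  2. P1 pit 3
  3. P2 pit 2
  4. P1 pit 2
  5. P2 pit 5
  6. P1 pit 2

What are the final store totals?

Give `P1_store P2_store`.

Answer: 1 2

Derivation:
Move 1: P2 pit3 -> P1=[5,5,3,4,4,5](0) P2=[5,4,3,0,4,3](1)
Move 2: P1 pit3 -> P1=[5,5,3,0,5,6](1) P2=[6,4,3,0,4,3](1)
Move 3: P2 pit2 -> P1=[5,5,3,0,5,6](1) P2=[6,4,0,1,5,4](1)
Move 4: P1 pit2 -> P1=[5,5,0,1,6,7](1) P2=[6,4,0,1,5,4](1)
Move 5: P2 pit5 -> P1=[6,6,1,1,6,7](1) P2=[6,4,0,1,5,0](2)
Move 6: P1 pit2 -> P1=[6,6,0,2,6,7](1) P2=[6,4,0,1,5,0](2)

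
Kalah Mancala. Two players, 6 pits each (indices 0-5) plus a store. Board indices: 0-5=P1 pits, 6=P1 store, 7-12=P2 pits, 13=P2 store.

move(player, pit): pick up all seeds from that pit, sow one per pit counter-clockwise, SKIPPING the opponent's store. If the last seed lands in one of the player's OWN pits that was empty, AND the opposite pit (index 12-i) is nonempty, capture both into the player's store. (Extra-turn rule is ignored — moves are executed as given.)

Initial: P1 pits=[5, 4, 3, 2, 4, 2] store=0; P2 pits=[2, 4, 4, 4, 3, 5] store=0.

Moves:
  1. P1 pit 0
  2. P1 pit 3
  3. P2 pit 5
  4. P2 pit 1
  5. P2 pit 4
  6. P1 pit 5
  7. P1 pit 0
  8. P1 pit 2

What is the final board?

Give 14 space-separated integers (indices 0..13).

Answer: 0 8 0 2 7 1 3 4 1 6 5 0 1 4

Derivation:
Move 1: P1 pit0 -> P1=[0,5,4,3,5,3](0) P2=[2,4,4,4,3,5](0)
Move 2: P1 pit3 -> P1=[0,5,4,0,6,4](1) P2=[2,4,4,4,3,5](0)
Move 3: P2 pit5 -> P1=[1,6,5,1,6,4](1) P2=[2,4,4,4,3,0](1)
Move 4: P2 pit1 -> P1=[0,6,5,1,6,4](1) P2=[2,0,5,5,4,0](3)
Move 5: P2 pit4 -> P1=[1,7,5,1,6,4](1) P2=[2,0,5,5,0,1](4)
Move 6: P1 pit5 -> P1=[1,7,5,1,6,0](2) P2=[3,1,6,5,0,1](4)
Move 7: P1 pit0 -> P1=[0,8,5,1,6,0](2) P2=[3,1,6,5,0,1](4)
Move 8: P1 pit2 -> P1=[0,8,0,2,7,1](3) P2=[4,1,6,5,0,1](4)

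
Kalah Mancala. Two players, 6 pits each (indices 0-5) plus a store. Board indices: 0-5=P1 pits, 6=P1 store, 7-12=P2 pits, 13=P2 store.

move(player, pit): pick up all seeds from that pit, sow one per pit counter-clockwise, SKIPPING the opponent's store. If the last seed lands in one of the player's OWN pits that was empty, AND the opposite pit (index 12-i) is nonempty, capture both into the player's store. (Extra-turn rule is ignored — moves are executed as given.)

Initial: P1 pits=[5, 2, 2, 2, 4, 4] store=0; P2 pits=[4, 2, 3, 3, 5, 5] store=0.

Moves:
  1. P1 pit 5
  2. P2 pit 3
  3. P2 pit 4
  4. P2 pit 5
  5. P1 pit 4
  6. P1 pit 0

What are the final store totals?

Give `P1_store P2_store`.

Move 1: P1 pit5 -> P1=[5,2,2,2,4,0](1) P2=[5,3,4,3,5,5](0)
Move 2: P2 pit3 -> P1=[5,2,2,2,4,0](1) P2=[5,3,4,0,6,6](1)
Move 3: P2 pit4 -> P1=[6,3,3,3,4,0](1) P2=[5,3,4,0,0,7](2)
Move 4: P2 pit5 -> P1=[7,4,4,4,5,1](1) P2=[5,3,4,0,0,0](3)
Move 5: P1 pit4 -> P1=[7,4,4,4,0,2](2) P2=[6,4,5,0,0,0](3)
Move 6: P1 pit0 -> P1=[0,5,5,5,1,3](3) P2=[7,4,5,0,0,0](3)

Answer: 3 3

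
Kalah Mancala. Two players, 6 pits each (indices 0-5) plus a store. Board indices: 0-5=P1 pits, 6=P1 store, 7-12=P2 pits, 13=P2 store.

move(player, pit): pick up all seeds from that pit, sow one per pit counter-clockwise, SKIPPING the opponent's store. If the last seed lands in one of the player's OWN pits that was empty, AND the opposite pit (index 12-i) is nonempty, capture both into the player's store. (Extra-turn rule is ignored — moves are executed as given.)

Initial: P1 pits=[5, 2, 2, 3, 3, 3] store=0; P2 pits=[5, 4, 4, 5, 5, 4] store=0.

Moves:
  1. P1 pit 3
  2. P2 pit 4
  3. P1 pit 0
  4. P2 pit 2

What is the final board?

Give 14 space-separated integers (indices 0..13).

Answer: 0 4 4 1 5 5 2 5 4 0 6 1 6 2

Derivation:
Move 1: P1 pit3 -> P1=[5,2,2,0,4,4](1) P2=[5,4,4,5,5,4](0)
Move 2: P2 pit4 -> P1=[6,3,3,0,4,4](1) P2=[5,4,4,5,0,5](1)
Move 3: P1 pit0 -> P1=[0,4,4,1,5,5](2) P2=[5,4,4,5,0,5](1)
Move 4: P2 pit2 -> P1=[0,4,4,1,5,5](2) P2=[5,4,0,6,1,6](2)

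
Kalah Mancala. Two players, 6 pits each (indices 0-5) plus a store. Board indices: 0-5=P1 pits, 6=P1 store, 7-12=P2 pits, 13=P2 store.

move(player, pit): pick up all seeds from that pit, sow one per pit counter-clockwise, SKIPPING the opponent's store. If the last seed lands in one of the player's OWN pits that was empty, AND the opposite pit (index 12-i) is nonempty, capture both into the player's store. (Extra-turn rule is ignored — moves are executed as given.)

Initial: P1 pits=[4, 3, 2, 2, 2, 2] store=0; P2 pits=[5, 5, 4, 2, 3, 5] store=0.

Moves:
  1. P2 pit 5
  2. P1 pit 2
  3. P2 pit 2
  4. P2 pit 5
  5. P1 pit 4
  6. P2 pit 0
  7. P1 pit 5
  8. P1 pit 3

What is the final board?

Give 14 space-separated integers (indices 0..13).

Answer: 5 4 0 0 1 1 3 2 7 2 4 5 1 4

Derivation:
Move 1: P2 pit5 -> P1=[5,4,3,3,2,2](0) P2=[5,5,4,2,3,0](1)
Move 2: P1 pit2 -> P1=[5,4,0,4,3,3](0) P2=[5,5,4,2,3,0](1)
Move 3: P2 pit2 -> P1=[5,4,0,4,3,3](0) P2=[5,5,0,3,4,1](2)
Move 4: P2 pit5 -> P1=[5,4,0,4,3,3](0) P2=[5,5,0,3,4,0](3)
Move 5: P1 pit4 -> P1=[5,4,0,4,0,4](1) P2=[6,5,0,3,4,0](3)
Move 6: P2 pit0 -> P1=[5,4,0,4,0,4](1) P2=[0,6,1,4,5,1](4)
Move 7: P1 pit5 -> P1=[5,4,0,4,0,0](2) P2=[1,7,2,4,5,1](4)
Move 8: P1 pit3 -> P1=[5,4,0,0,1,1](3) P2=[2,7,2,4,5,1](4)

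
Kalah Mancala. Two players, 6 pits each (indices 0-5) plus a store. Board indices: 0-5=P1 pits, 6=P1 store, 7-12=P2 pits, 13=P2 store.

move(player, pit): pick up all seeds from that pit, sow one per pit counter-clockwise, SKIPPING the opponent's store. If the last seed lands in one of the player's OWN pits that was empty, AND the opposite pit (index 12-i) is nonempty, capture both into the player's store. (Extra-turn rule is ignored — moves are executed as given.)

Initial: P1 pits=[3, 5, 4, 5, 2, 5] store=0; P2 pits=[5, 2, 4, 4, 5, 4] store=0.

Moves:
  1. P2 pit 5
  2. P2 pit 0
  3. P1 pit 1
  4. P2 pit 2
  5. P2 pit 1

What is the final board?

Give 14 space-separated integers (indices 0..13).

Move 1: P2 pit5 -> P1=[4,6,5,5,2,5](0) P2=[5,2,4,4,5,0](1)
Move 2: P2 pit0 -> P1=[0,6,5,5,2,5](0) P2=[0,3,5,5,6,0](6)
Move 3: P1 pit1 -> P1=[0,0,6,6,3,6](1) P2=[1,3,5,5,6,0](6)
Move 4: P2 pit2 -> P1=[1,0,6,6,3,6](1) P2=[1,3,0,6,7,1](7)
Move 5: P2 pit1 -> P1=[1,0,6,6,3,6](1) P2=[1,0,1,7,8,1](7)

Answer: 1 0 6 6 3 6 1 1 0 1 7 8 1 7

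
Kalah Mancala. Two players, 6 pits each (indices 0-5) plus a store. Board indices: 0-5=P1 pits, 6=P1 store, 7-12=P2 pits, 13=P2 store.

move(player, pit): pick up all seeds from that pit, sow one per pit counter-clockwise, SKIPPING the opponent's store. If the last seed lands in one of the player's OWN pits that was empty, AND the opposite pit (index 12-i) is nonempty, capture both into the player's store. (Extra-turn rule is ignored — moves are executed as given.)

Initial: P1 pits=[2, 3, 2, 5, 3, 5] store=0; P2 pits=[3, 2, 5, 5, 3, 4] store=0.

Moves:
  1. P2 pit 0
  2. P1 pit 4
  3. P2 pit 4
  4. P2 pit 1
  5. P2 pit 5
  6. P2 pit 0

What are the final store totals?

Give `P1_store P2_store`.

Move 1: P2 pit0 -> P1=[2,3,2,5,3,5](0) P2=[0,3,6,6,3,4](0)
Move 2: P1 pit4 -> P1=[2,3,2,5,0,6](1) P2=[1,3,6,6,3,4](0)
Move 3: P2 pit4 -> P1=[3,3,2,5,0,6](1) P2=[1,3,6,6,0,5](1)
Move 4: P2 pit1 -> P1=[3,0,2,5,0,6](1) P2=[1,0,7,7,0,5](5)
Move 5: P2 pit5 -> P1=[4,1,3,6,0,6](1) P2=[1,0,7,7,0,0](6)
Move 6: P2 pit0 -> P1=[4,1,3,6,0,6](1) P2=[0,1,7,7,0,0](6)

Answer: 1 6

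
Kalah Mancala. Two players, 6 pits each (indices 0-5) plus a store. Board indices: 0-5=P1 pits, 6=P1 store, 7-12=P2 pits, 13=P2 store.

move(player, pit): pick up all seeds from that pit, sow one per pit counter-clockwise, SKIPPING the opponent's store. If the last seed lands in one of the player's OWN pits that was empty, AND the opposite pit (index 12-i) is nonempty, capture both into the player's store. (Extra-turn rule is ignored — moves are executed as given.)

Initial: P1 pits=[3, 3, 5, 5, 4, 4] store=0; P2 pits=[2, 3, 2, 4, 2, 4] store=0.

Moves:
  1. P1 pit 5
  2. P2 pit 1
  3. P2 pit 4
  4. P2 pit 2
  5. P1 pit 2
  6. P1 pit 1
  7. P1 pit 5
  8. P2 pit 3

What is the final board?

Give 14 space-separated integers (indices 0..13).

Move 1: P1 pit5 -> P1=[3,3,5,5,4,0](1) P2=[3,4,3,4,2,4](0)
Move 2: P2 pit1 -> P1=[3,3,5,5,4,0](1) P2=[3,0,4,5,3,5](0)
Move 3: P2 pit4 -> P1=[4,3,5,5,4,0](1) P2=[3,0,4,5,0,6](1)
Move 4: P2 pit2 -> P1=[4,3,5,5,4,0](1) P2=[3,0,0,6,1,7](2)
Move 5: P1 pit2 -> P1=[4,3,0,6,5,1](2) P2=[4,0,0,6,1,7](2)
Move 6: P1 pit1 -> P1=[4,0,1,7,6,1](2) P2=[4,0,0,6,1,7](2)
Move 7: P1 pit5 -> P1=[4,0,1,7,6,0](3) P2=[4,0,0,6,1,7](2)
Move 8: P2 pit3 -> P1=[5,1,2,7,6,0](3) P2=[4,0,0,0,2,8](3)

Answer: 5 1 2 7 6 0 3 4 0 0 0 2 8 3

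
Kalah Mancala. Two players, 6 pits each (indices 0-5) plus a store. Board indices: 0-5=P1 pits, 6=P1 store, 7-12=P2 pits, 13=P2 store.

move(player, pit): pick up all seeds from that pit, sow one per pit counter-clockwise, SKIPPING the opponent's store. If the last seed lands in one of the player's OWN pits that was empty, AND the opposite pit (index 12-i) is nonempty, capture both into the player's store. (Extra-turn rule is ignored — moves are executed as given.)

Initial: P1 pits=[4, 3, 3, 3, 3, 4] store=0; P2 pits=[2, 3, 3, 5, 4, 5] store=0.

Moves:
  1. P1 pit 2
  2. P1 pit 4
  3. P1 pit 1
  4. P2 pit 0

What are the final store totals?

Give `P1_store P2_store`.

Answer: 6 0

Derivation:
Move 1: P1 pit2 -> P1=[4,3,0,4,4,5](0) P2=[2,3,3,5,4,5](0)
Move 2: P1 pit4 -> P1=[4,3,0,4,0,6](1) P2=[3,4,3,5,4,5](0)
Move 3: P1 pit1 -> P1=[4,0,1,5,0,6](6) P2=[3,0,3,5,4,5](0)
Move 4: P2 pit0 -> P1=[4,0,1,5,0,6](6) P2=[0,1,4,6,4,5](0)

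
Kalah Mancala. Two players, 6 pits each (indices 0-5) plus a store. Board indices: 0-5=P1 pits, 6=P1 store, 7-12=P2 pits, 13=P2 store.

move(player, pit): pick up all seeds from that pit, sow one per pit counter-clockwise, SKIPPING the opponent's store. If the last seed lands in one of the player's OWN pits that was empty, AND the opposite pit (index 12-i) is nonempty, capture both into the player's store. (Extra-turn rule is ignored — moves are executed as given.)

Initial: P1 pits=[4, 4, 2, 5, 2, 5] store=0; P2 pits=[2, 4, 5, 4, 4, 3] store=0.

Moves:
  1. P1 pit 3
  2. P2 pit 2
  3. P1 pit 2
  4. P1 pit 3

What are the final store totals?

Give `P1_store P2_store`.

Answer: 1 1

Derivation:
Move 1: P1 pit3 -> P1=[4,4,2,0,3,6](1) P2=[3,5,5,4,4,3](0)
Move 2: P2 pit2 -> P1=[5,4,2,0,3,6](1) P2=[3,5,0,5,5,4](1)
Move 3: P1 pit2 -> P1=[5,4,0,1,4,6](1) P2=[3,5,0,5,5,4](1)
Move 4: P1 pit3 -> P1=[5,4,0,0,5,6](1) P2=[3,5,0,5,5,4](1)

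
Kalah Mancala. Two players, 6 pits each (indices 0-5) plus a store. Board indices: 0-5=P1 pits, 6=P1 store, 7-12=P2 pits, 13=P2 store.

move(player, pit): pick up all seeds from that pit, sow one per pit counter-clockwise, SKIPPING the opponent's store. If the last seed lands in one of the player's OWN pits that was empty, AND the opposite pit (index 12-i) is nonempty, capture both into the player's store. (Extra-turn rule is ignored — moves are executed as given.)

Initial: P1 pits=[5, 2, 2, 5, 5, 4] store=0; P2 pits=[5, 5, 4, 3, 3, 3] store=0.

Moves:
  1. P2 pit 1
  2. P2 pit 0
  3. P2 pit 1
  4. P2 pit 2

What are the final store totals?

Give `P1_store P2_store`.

Move 1: P2 pit1 -> P1=[5,2,2,5,5,4](0) P2=[5,0,5,4,4,4](1)
Move 2: P2 pit0 -> P1=[5,2,2,5,5,4](0) P2=[0,1,6,5,5,5](1)
Move 3: P2 pit1 -> P1=[5,2,2,5,5,4](0) P2=[0,0,7,5,5,5](1)
Move 4: P2 pit2 -> P1=[6,3,3,5,5,4](0) P2=[0,0,0,6,6,6](2)

Answer: 0 2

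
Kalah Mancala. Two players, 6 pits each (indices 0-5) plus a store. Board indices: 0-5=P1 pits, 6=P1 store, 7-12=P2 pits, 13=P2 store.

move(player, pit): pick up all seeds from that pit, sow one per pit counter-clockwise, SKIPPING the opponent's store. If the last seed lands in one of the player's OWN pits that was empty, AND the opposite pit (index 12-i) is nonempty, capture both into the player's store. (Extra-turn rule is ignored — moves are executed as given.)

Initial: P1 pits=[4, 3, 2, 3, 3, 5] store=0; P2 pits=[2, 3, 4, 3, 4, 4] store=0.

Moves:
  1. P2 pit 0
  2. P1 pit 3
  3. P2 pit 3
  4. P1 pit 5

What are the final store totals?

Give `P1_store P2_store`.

Answer: 2 1

Derivation:
Move 1: P2 pit0 -> P1=[4,3,2,3,3,5](0) P2=[0,4,5,3,4,4](0)
Move 2: P1 pit3 -> P1=[4,3,2,0,4,6](1) P2=[0,4,5,3,4,4](0)
Move 3: P2 pit3 -> P1=[4,3,2,0,4,6](1) P2=[0,4,5,0,5,5](1)
Move 4: P1 pit5 -> P1=[4,3,2,0,4,0](2) P2=[1,5,6,1,6,5](1)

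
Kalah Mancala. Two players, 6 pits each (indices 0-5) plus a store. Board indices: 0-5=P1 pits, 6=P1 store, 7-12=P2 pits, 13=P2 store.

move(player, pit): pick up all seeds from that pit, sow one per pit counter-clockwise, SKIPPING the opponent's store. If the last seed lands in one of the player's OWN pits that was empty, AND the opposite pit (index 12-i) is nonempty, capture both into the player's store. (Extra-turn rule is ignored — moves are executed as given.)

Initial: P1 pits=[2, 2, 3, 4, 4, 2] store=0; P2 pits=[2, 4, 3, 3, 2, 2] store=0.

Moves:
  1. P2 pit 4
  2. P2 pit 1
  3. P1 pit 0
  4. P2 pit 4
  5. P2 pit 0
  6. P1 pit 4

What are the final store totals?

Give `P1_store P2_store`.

Move 1: P2 pit4 -> P1=[2,2,3,4,4,2](0) P2=[2,4,3,3,0,3](1)
Move 2: P2 pit1 -> P1=[2,2,3,4,4,2](0) P2=[2,0,4,4,1,4](1)
Move 3: P1 pit0 -> P1=[0,3,4,4,4,2](0) P2=[2,0,4,4,1,4](1)
Move 4: P2 pit4 -> P1=[0,3,4,4,4,2](0) P2=[2,0,4,4,0,5](1)
Move 5: P2 pit0 -> P1=[0,3,4,4,4,2](0) P2=[0,1,5,4,0,5](1)
Move 6: P1 pit4 -> P1=[0,3,4,4,0,3](1) P2=[1,2,5,4,0,5](1)

Answer: 1 1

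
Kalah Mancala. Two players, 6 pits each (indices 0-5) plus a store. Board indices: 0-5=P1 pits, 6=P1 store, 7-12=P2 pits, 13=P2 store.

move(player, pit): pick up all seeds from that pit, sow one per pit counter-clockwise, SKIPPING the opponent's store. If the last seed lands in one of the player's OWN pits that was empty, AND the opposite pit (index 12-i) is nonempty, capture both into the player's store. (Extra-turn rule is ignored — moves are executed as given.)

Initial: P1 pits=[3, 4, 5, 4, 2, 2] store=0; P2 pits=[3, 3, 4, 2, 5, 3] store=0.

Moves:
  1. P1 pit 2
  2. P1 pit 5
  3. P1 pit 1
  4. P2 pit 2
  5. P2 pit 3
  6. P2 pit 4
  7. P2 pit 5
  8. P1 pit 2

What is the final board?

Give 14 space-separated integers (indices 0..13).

Move 1: P1 pit2 -> P1=[3,4,0,5,3,3](1) P2=[4,3,4,2,5,3](0)
Move 2: P1 pit5 -> P1=[3,4,0,5,3,0](2) P2=[5,4,4,2,5,3](0)
Move 3: P1 pit1 -> P1=[3,0,1,6,4,0](8) P2=[0,4,4,2,5,3](0)
Move 4: P2 pit2 -> P1=[3,0,1,6,4,0](8) P2=[0,4,0,3,6,4](1)
Move 5: P2 pit3 -> P1=[3,0,1,6,4,0](8) P2=[0,4,0,0,7,5](2)
Move 6: P2 pit4 -> P1=[4,1,2,7,5,0](8) P2=[0,4,0,0,0,6](3)
Move 7: P2 pit5 -> P1=[5,2,3,8,6,0](8) P2=[0,4,0,0,0,0](4)
Move 8: P1 pit2 -> P1=[5,2,0,9,7,1](8) P2=[0,4,0,0,0,0](4)

Answer: 5 2 0 9 7 1 8 0 4 0 0 0 0 4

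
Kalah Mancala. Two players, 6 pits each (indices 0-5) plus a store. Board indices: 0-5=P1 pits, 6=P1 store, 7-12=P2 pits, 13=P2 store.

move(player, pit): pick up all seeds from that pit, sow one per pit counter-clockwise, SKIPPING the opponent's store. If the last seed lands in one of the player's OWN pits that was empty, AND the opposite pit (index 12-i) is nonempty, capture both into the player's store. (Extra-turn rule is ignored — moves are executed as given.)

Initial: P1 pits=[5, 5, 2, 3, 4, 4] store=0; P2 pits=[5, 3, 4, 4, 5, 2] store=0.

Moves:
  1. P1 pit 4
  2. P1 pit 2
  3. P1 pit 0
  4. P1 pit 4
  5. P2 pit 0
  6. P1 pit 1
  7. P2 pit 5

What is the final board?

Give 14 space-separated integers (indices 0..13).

Answer: 1 1 2 6 1 8 7 1 1 5 5 6 0 2

Derivation:
Move 1: P1 pit4 -> P1=[5,5,2,3,0,5](1) P2=[6,4,4,4,5,2](0)
Move 2: P1 pit2 -> P1=[5,5,0,4,0,5](6) P2=[6,0,4,4,5,2](0)
Move 3: P1 pit0 -> P1=[0,6,1,5,1,6](6) P2=[6,0,4,4,5,2](0)
Move 4: P1 pit4 -> P1=[0,6,1,5,0,7](6) P2=[6,0,4,4,5,2](0)
Move 5: P2 pit0 -> P1=[0,6,1,5,0,7](6) P2=[0,1,5,5,6,3](1)
Move 6: P1 pit1 -> P1=[0,0,2,6,1,8](7) P2=[1,1,5,5,6,3](1)
Move 7: P2 pit5 -> P1=[1,1,2,6,1,8](7) P2=[1,1,5,5,6,0](2)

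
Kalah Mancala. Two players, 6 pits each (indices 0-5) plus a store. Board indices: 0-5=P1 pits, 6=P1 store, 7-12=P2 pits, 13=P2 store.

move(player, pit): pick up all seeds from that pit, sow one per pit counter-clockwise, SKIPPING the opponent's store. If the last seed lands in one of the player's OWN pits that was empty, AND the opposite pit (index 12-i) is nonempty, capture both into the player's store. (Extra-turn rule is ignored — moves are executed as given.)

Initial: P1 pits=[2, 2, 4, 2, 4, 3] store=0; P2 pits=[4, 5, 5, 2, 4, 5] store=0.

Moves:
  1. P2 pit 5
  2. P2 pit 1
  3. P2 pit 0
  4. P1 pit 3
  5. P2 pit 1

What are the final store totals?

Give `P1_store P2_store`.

Move 1: P2 pit5 -> P1=[3,3,5,3,4,3](0) P2=[4,5,5,2,4,0](1)
Move 2: P2 pit1 -> P1=[3,3,5,3,4,3](0) P2=[4,0,6,3,5,1](2)
Move 3: P2 pit0 -> P1=[3,3,5,3,4,3](0) P2=[0,1,7,4,6,1](2)
Move 4: P1 pit3 -> P1=[3,3,5,0,5,4](1) P2=[0,1,7,4,6,1](2)
Move 5: P2 pit1 -> P1=[3,3,5,0,5,4](1) P2=[0,0,8,4,6,1](2)

Answer: 1 2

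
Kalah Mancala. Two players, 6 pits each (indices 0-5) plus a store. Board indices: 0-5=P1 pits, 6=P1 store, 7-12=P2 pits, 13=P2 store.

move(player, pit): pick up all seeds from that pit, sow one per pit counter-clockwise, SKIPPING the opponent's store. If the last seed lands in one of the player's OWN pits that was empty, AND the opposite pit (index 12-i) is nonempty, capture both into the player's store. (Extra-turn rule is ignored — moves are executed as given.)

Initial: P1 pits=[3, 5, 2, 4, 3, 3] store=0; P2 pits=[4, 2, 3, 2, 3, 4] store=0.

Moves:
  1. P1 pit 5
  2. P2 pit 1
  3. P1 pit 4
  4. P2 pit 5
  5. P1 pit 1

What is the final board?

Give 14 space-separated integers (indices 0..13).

Move 1: P1 pit5 -> P1=[3,5,2,4,3,0](1) P2=[5,3,3,2,3,4](0)
Move 2: P2 pit1 -> P1=[3,5,2,4,3,0](1) P2=[5,0,4,3,4,4](0)
Move 3: P1 pit4 -> P1=[3,5,2,4,0,1](2) P2=[6,0,4,3,4,4](0)
Move 4: P2 pit5 -> P1=[4,6,3,4,0,1](2) P2=[6,0,4,3,4,0](1)
Move 5: P1 pit1 -> P1=[4,0,4,5,1,2](3) P2=[7,0,4,3,4,0](1)

Answer: 4 0 4 5 1 2 3 7 0 4 3 4 0 1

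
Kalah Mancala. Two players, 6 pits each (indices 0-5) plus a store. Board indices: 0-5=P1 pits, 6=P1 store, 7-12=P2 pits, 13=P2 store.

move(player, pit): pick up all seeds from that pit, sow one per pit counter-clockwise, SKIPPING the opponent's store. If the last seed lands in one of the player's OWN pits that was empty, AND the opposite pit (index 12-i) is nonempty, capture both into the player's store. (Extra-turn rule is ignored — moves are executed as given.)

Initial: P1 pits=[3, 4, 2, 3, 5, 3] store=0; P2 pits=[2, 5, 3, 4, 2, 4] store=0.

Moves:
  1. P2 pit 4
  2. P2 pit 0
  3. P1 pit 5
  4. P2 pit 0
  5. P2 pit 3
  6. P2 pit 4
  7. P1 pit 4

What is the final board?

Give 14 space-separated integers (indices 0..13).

Move 1: P2 pit4 -> P1=[3,4,2,3,5,3](0) P2=[2,5,3,4,0,5](1)
Move 2: P2 pit0 -> P1=[3,4,2,3,5,3](0) P2=[0,6,4,4,0,5](1)
Move 3: P1 pit5 -> P1=[3,4,2,3,5,0](1) P2=[1,7,4,4,0,5](1)
Move 4: P2 pit0 -> P1=[3,4,2,3,5,0](1) P2=[0,8,4,4,0,5](1)
Move 5: P2 pit3 -> P1=[4,4,2,3,5,0](1) P2=[0,8,4,0,1,6](2)
Move 6: P2 pit4 -> P1=[4,4,2,3,5,0](1) P2=[0,8,4,0,0,7](2)
Move 7: P1 pit4 -> P1=[4,4,2,3,0,1](2) P2=[1,9,5,0,0,7](2)

Answer: 4 4 2 3 0 1 2 1 9 5 0 0 7 2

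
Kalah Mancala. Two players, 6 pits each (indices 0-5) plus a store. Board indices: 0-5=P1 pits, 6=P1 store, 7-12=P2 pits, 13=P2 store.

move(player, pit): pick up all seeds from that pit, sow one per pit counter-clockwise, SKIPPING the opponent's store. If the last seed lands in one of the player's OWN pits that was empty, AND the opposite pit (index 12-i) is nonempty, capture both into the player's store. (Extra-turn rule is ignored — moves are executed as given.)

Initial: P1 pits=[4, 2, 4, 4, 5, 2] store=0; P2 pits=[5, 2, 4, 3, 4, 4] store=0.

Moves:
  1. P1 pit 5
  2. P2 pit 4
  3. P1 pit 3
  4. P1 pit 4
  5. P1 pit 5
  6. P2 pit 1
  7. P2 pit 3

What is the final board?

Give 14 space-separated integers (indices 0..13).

Answer: 6 1 4 0 0 0 4 9 0 6 0 1 6 6

Derivation:
Move 1: P1 pit5 -> P1=[4,2,4,4,5,0](1) P2=[6,2,4,3,4,4](0)
Move 2: P2 pit4 -> P1=[5,3,4,4,5,0](1) P2=[6,2,4,3,0,5](1)
Move 3: P1 pit3 -> P1=[5,3,4,0,6,1](2) P2=[7,2,4,3,0,5](1)
Move 4: P1 pit4 -> P1=[5,3,4,0,0,2](3) P2=[8,3,5,4,0,5](1)
Move 5: P1 pit5 -> P1=[5,3,4,0,0,0](4) P2=[9,3,5,4,0,5](1)
Move 6: P2 pit1 -> P1=[5,0,4,0,0,0](4) P2=[9,0,6,5,0,5](5)
Move 7: P2 pit3 -> P1=[6,1,4,0,0,0](4) P2=[9,0,6,0,1,6](6)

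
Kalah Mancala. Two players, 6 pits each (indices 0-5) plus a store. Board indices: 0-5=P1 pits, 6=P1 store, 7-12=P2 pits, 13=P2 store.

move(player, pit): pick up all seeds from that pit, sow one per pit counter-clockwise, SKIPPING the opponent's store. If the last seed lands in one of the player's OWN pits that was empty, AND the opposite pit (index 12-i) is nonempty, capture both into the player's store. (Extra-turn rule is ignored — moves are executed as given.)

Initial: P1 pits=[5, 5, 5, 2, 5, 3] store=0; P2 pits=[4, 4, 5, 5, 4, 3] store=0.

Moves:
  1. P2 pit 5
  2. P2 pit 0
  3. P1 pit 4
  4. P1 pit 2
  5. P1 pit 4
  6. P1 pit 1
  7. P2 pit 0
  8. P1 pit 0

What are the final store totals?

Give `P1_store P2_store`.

Move 1: P2 pit5 -> P1=[6,6,5,2,5,3](0) P2=[4,4,5,5,4,0](1)
Move 2: P2 pit0 -> P1=[6,6,5,2,5,3](0) P2=[0,5,6,6,5,0](1)
Move 3: P1 pit4 -> P1=[6,6,5,2,0,4](1) P2=[1,6,7,6,5,0](1)
Move 4: P1 pit2 -> P1=[6,6,0,3,1,5](2) P2=[2,6,7,6,5,0](1)
Move 5: P1 pit4 -> P1=[6,6,0,3,0,6](2) P2=[2,6,7,6,5,0](1)
Move 6: P1 pit1 -> P1=[6,0,1,4,1,7](3) P2=[3,6,7,6,5,0](1)
Move 7: P2 pit0 -> P1=[6,0,1,4,1,7](3) P2=[0,7,8,7,5,0](1)
Move 8: P1 pit0 -> P1=[0,1,2,5,2,8](4) P2=[0,7,8,7,5,0](1)

Answer: 4 1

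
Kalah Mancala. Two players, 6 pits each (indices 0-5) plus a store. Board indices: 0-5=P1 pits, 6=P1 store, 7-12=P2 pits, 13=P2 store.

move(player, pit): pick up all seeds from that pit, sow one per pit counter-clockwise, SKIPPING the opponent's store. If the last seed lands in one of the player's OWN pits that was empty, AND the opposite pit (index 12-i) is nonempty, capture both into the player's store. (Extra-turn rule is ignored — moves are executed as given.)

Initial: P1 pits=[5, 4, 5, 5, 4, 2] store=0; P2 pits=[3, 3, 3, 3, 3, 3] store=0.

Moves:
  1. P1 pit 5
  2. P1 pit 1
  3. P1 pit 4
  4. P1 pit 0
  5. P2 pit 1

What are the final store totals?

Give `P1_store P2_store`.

Move 1: P1 pit5 -> P1=[5,4,5,5,4,0](1) P2=[4,3,3,3,3,3](0)
Move 2: P1 pit1 -> P1=[5,0,6,6,5,0](6) P2=[0,3,3,3,3,3](0)
Move 3: P1 pit4 -> P1=[5,0,6,6,0,1](7) P2=[1,4,4,3,3,3](0)
Move 4: P1 pit0 -> P1=[0,1,7,7,1,2](7) P2=[1,4,4,3,3,3](0)
Move 5: P2 pit1 -> P1=[0,1,7,7,1,2](7) P2=[1,0,5,4,4,4](0)

Answer: 7 0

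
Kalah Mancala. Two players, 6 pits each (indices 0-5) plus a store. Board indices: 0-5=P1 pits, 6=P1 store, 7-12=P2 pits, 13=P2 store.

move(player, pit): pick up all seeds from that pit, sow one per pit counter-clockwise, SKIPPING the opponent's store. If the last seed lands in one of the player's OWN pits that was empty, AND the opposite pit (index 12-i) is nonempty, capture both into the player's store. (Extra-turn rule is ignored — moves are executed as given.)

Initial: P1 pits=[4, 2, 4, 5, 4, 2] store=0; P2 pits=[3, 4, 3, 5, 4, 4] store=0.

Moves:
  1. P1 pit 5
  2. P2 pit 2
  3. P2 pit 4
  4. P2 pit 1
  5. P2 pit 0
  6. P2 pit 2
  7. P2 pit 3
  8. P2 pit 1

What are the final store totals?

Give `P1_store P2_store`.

Answer: 1 9

Derivation:
Move 1: P1 pit5 -> P1=[4,2,4,5,4,0](1) P2=[4,4,3,5,4,4](0)
Move 2: P2 pit2 -> P1=[4,2,4,5,4,0](1) P2=[4,4,0,6,5,5](0)
Move 3: P2 pit4 -> P1=[5,3,5,5,4,0](1) P2=[4,4,0,6,0,6](1)
Move 4: P2 pit1 -> P1=[5,3,5,5,4,0](1) P2=[4,0,1,7,1,7](1)
Move 5: P2 pit0 -> P1=[5,3,5,5,4,0](1) P2=[0,1,2,8,2,7](1)
Move 6: P2 pit2 -> P1=[5,3,5,5,4,0](1) P2=[0,1,0,9,3,7](1)
Move 7: P2 pit3 -> P1=[6,4,6,6,5,1](1) P2=[0,1,0,0,4,8](2)
Move 8: P2 pit1 -> P1=[6,4,6,0,5,1](1) P2=[0,0,0,0,4,8](9)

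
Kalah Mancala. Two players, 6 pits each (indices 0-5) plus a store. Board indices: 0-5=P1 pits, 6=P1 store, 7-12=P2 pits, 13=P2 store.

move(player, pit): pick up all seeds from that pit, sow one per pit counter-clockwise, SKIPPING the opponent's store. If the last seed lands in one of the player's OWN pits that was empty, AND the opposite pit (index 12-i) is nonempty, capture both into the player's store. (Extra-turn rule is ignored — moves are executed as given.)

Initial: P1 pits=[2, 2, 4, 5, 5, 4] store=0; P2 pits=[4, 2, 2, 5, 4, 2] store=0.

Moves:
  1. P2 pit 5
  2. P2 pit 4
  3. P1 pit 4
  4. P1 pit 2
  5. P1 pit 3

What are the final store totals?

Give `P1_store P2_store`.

Move 1: P2 pit5 -> P1=[3,2,4,5,5,4](0) P2=[4,2,2,5,4,0](1)
Move 2: P2 pit4 -> P1=[4,3,4,5,5,4](0) P2=[4,2,2,5,0,1](2)
Move 3: P1 pit4 -> P1=[4,3,4,5,0,5](1) P2=[5,3,3,5,0,1](2)
Move 4: P1 pit2 -> P1=[4,3,0,6,1,6](2) P2=[5,3,3,5,0,1](2)
Move 5: P1 pit3 -> P1=[4,3,0,0,2,7](3) P2=[6,4,4,5,0,1](2)

Answer: 3 2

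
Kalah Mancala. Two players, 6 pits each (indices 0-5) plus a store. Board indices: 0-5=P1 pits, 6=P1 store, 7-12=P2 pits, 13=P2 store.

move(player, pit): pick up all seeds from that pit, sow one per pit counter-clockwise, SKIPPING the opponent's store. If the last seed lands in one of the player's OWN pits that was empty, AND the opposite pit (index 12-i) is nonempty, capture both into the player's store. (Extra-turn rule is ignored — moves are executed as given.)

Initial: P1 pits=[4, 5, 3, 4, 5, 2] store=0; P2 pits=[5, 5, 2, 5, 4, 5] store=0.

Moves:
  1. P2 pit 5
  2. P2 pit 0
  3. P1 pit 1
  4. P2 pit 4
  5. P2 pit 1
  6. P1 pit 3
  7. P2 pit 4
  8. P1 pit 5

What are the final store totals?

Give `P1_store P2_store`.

Answer: 3 9

Derivation:
Move 1: P2 pit5 -> P1=[5,6,4,5,5,2](0) P2=[5,5,2,5,4,0](1)
Move 2: P2 pit0 -> P1=[0,6,4,5,5,2](0) P2=[0,6,3,6,5,0](7)
Move 3: P1 pit1 -> P1=[0,0,5,6,6,3](1) P2=[1,6,3,6,5,0](7)
Move 4: P2 pit4 -> P1=[1,1,6,6,6,3](1) P2=[1,6,3,6,0,1](8)
Move 5: P2 pit1 -> P1=[2,1,6,6,6,3](1) P2=[1,0,4,7,1,2](9)
Move 6: P1 pit3 -> P1=[2,1,6,0,7,4](2) P2=[2,1,5,7,1,2](9)
Move 7: P2 pit4 -> P1=[2,1,6,0,7,4](2) P2=[2,1,5,7,0,3](9)
Move 8: P1 pit5 -> P1=[2,1,6,0,7,0](3) P2=[3,2,6,7,0,3](9)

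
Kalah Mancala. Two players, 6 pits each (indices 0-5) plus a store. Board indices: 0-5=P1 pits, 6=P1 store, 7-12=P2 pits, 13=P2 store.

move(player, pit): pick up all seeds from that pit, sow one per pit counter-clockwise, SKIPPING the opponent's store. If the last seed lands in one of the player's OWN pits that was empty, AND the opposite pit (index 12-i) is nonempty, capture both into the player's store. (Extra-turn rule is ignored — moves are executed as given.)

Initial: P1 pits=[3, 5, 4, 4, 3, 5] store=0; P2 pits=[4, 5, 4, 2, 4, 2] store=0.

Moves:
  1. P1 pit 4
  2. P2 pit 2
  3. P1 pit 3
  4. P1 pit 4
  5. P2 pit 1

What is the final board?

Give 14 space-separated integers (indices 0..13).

Move 1: P1 pit4 -> P1=[3,5,4,4,0,6](1) P2=[5,5,4,2,4,2](0)
Move 2: P2 pit2 -> P1=[3,5,4,4,0,6](1) P2=[5,5,0,3,5,3](1)
Move 3: P1 pit3 -> P1=[3,5,4,0,1,7](2) P2=[6,5,0,3,5,3](1)
Move 4: P1 pit4 -> P1=[3,5,4,0,0,8](2) P2=[6,5,0,3,5,3](1)
Move 5: P2 pit1 -> P1=[3,5,4,0,0,8](2) P2=[6,0,1,4,6,4](2)

Answer: 3 5 4 0 0 8 2 6 0 1 4 6 4 2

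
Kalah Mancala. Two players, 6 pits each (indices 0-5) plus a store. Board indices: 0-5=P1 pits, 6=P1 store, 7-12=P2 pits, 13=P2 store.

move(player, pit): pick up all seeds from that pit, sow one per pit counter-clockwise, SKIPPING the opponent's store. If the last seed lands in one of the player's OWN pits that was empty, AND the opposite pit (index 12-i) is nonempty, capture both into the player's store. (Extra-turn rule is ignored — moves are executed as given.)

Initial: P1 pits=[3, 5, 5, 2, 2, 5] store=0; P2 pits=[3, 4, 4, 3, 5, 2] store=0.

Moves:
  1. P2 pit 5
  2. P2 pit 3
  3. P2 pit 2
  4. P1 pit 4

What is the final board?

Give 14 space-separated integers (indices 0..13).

Answer: 4 5 5 2 0 6 1 3 4 0 1 7 2 3

Derivation:
Move 1: P2 pit5 -> P1=[4,5,5,2,2,5](0) P2=[3,4,4,3,5,0](1)
Move 2: P2 pit3 -> P1=[4,5,5,2,2,5](0) P2=[3,4,4,0,6,1](2)
Move 3: P2 pit2 -> P1=[4,5,5,2,2,5](0) P2=[3,4,0,1,7,2](3)
Move 4: P1 pit4 -> P1=[4,5,5,2,0,6](1) P2=[3,4,0,1,7,2](3)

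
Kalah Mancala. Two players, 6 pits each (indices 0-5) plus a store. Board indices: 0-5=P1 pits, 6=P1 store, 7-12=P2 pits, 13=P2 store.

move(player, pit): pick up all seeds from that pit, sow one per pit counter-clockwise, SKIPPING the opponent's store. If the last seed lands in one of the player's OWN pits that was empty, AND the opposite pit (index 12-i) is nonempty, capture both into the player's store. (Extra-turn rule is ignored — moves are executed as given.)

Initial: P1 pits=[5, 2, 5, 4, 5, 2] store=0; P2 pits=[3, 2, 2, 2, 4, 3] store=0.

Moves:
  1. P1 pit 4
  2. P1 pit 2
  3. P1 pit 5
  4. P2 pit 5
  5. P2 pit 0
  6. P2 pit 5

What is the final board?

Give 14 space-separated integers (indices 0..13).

Move 1: P1 pit4 -> P1=[5,2,5,4,0,3](1) P2=[4,3,3,2,4,3](0)
Move 2: P1 pit2 -> P1=[5,2,0,5,1,4](2) P2=[5,3,3,2,4,3](0)
Move 3: P1 pit5 -> P1=[5,2,0,5,1,0](3) P2=[6,4,4,2,4,3](0)
Move 4: P2 pit5 -> P1=[6,3,0,5,1,0](3) P2=[6,4,4,2,4,0](1)
Move 5: P2 pit0 -> P1=[6,3,0,5,1,0](3) P2=[0,5,5,3,5,1](2)
Move 6: P2 pit5 -> P1=[6,3,0,5,1,0](3) P2=[0,5,5,3,5,0](3)

Answer: 6 3 0 5 1 0 3 0 5 5 3 5 0 3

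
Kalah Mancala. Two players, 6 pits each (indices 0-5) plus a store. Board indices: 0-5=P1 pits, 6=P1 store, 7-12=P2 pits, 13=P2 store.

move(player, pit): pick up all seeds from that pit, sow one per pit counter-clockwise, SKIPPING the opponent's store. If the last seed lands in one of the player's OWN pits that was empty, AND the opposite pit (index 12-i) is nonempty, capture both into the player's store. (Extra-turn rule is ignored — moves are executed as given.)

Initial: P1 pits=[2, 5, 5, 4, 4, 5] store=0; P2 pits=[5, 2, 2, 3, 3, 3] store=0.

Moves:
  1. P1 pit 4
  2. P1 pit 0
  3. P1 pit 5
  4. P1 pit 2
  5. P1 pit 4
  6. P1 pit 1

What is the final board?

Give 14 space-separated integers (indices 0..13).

Answer: 0 0 1 6 1 3 4 9 5 3 4 4 3 0

Derivation:
Move 1: P1 pit4 -> P1=[2,5,5,4,0,6](1) P2=[6,3,2,3,3,3](0)
Move 2: P1 pit0 -> P1=[0,6,6,4,0,6](1) P2=[6,3,2,3,3,3](0)
Move 3: P1 pit5 -> P1=[0,6,6,4,0,0](2) P2=[7,4,3,4,4,3](0)
Move 4: P1 pit2 -> P1=[0,6,0,5,1,1](3) P2=[8,5,3,4,4,3](0)
Move 5: P1 pit4 -> P1=[0,6,0,5,0,2](3) P2=[8,5,3,4,4,3](0)
Move 6: P1 pit1 -> P1=[0,0,1,6,1,3](4) P2=[9,5,3,4,4,3](0)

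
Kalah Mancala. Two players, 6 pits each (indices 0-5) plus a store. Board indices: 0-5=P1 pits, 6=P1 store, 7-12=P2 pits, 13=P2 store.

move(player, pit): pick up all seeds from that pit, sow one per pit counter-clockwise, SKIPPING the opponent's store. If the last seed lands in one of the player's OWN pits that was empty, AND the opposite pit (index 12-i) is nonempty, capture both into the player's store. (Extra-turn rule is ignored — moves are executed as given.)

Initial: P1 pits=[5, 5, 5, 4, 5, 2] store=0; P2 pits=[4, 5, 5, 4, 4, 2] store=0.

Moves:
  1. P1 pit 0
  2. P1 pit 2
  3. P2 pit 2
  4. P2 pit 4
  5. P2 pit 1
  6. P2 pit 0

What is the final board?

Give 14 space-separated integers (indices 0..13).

Move 1: P1 pit0 -> P1=[0,6,6,5,6,3](0) P2=[4,5,5,4,4,2](0)
Move 2: P1 pit2 -> P1=[0,6,0,6,7,4](1) P2=[5,6,5,4,4,2](0)
Move 3: P2 pit2 -> P1=[1,6,0,6,7,4](1) P2=[5,6,0,5,5,3](1)
Move 4: P2 pit4 -> P1=[2,7,1,6,7,4](1) P2=[5,6,0,5,0,4](2)
Move 5: P2 pit1 -> P1=[3,7,1,6,7,4](1) P2=[5,0,1,6,1,5](3)
Move 6: P2 pit0 -> P1=[3,7,1,6,7,4](1) P2=[0,1,2,7,2,6](3)

Answer: 3 7 1 6 7 4 1 0 1 2 7 2 6 3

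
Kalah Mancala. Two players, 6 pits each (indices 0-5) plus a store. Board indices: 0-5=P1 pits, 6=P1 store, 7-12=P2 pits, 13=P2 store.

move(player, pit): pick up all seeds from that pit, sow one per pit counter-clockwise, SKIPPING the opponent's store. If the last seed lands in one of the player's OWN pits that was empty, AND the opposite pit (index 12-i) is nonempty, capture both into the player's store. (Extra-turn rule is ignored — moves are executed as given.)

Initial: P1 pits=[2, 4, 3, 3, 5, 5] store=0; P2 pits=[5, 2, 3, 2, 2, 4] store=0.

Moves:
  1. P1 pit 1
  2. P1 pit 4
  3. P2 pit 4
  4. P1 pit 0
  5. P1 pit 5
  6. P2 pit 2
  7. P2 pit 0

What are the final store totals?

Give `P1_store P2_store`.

Answer: 2 3

Derivation:
Move 1: P1 pit1 -> P1=[2,0,4,4,6,6](0) P2=[5,2,3,2,2,4](0)
Move 2: P1 pit4 -> P1=[2,0,4,4,0,7](1) P2=[6,3,4,3,2,4](0)
Move 3: P2 pit4 -> P1=[2,0,4,4,0,7](1) P2=[6,3,4,3,0,5](1)
Move 4: P1 pit0 -> P1=[0,1,5,4,0,7](1) P2=[6,3,4,3,0,5](1)
Move 5: P1 pit5 -> P1=[0,1,5,4,0,0](2) P2=[7,4,5,4,1,6](1)
Move 6: P2 pit2 -> P1=[1,1,5,4,0,0](2) P2=[7,4,0,5,2,7](2)
Move 7: P2 pit0 -> P1=[2,1,5,4,0,0](2) P2=[0,5,1,6,3,8](3)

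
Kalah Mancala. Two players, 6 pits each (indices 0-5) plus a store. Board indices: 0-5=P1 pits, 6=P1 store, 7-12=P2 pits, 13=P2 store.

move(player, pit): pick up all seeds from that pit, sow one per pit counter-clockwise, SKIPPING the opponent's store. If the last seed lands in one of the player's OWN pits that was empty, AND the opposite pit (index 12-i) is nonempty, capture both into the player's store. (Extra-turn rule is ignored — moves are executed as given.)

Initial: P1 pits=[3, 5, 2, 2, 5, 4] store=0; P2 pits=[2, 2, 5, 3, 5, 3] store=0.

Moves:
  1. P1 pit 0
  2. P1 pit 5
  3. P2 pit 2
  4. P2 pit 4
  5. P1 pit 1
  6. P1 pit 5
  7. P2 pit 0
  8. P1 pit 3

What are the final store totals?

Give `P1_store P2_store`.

Answer: 4 2

Derivation:
Move 1: P1 pit0 -> P1=[0,6,3,3,5,4](0) P2=[2,2,5,3,5,3](0)
Move 2: P1 pit5 -> P1=[0,6,3,3,5,0](1) P2=[3,3,6,3,5,3](0)
Move 3: P2 pit2 -> P1=[1,7,3,3,5,0](1) P2=[3,3,0,4,6,4](1)
Move 4: P2 pit4 -> P1=[2,8,4,4,5,0](1) P2=[3,3,0,4,0,5](2)
Move 5: P1 pit1 -> P1=[2,0,5,5,6,1](2) P2=[4,4,1,4,0,5](2)
Move 6: P1 pit5 -> P1=[2,0,5,5,6,0](3) P2=[4,4,1,4,0,5](2)
Move 7: P2 pit0 -> P1=[2,0,5,5,6,0](3) P2=[0,5,2,5,1,5](2)
Move 8: P1 pit3 -> P1=[2,0,5,0,7,1](4) P2=[1,6,2,5,1,5](2)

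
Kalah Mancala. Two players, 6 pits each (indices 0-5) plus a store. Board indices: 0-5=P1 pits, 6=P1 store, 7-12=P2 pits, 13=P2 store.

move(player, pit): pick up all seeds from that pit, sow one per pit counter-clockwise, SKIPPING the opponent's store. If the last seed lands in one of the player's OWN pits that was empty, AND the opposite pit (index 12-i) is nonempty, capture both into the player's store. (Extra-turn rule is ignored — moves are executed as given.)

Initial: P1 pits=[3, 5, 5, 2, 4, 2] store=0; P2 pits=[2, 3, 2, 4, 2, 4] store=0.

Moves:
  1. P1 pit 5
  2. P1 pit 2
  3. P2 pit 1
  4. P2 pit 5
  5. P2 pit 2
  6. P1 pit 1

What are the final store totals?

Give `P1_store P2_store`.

Move 1: P1 pit5 -> P1=[3,5,5,2,4,0](1) P2=[3,3,2,4,2,4](0)
Move 2: P1 pit2 -> P1=[3,5,0,3,5,1](2) P2=[4,3,2,4,2,4](0)
Move 3: P2 pit1 -> P1=[3,5,0,3,5,1](2) P2=[4,0,3,5,3,4](0)
Move 4: P2 pit5 -> P1=[4,6,1,3,5,1](2) P2=[4,0,3,5,3,0](1)
Move 5: P2 pit2 -> P1=[0,6,1,3,5,1](2) P2=[4,0,0,6,4,0](6)
Move 6: P1 pit1 -> P1=[0,0,2,4,6,2](3) P2=[5,0,0,6,4,0](6)

Answer: 3 6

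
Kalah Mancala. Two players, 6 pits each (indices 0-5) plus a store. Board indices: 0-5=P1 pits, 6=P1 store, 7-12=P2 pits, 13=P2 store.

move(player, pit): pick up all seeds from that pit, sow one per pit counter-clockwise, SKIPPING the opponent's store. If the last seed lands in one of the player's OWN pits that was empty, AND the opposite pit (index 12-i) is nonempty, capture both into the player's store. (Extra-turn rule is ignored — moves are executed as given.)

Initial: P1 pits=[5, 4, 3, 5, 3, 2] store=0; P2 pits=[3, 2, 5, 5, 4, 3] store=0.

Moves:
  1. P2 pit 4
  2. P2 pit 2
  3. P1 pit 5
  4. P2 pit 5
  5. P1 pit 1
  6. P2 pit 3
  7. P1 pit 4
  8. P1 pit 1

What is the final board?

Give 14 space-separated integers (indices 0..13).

Answer: 9 0 7 7 0 2 3 6 3 0 0 2 1 4

Derivation:
Move 1: P2 pit4 -> P1=[6,5,3,5,3,2](0) P2=[3,2,5,5,0,4](1)
Move 2: P2 pit2 -> P1=[7,5,3,5,3,2](0) P2=[3,2,0,6,1,5](2)
Move 3: P1 pit5 -> P1=[7,5,3,5,3,0](1) P2=[4,2,0,6,1,5](2)
Move 4: P2 pit5 -> P1=[8,6,4,6,3,0](1) P2=[4,2,0,6,1,0](3)
Move 5: P1 pit1 -> P1=[8,0,5,7,4,1](2) P2=[5,2,0,6,1,0](3)
Move 6: P2 pit3 -> P1=[9,1,6,7,4,1](2) P2=[5,2,0,0,2,1](4)
Move 7: P1 pit4 -> P1=[9,1,6,7,0,2](3) P2=[6,3,0,0,2,1](4)
Move 8: P1 pit1 -> P1=[9,0,7,7,0,2](3) P2=[6,3,0,0,2,1](4)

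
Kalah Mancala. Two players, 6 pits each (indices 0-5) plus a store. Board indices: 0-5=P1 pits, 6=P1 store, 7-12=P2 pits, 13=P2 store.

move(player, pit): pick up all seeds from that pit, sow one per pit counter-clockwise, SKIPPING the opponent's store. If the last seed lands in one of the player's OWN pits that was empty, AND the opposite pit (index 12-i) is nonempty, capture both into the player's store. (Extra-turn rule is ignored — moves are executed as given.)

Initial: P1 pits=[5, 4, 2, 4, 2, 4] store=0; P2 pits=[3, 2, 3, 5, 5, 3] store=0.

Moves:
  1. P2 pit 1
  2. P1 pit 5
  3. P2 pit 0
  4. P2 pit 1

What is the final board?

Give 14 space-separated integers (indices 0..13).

Move 1: P2 pit1 -> P1=[5,4,2,4,2,4](0) P2=[3,0,4,6,5,3](0)
Move 2: P1 pit5 -> P1=[5,4,2,4,2,0](1) P2=[4,1,5,6,5,3](0)
Move 3: P2 pit0 -> P1=[5,4,2,4,2,0](1) P2=[0,2,6,7,6,3](0)
Move 4: P2 pit1 -> P1=[5,4,2,4,2,0](1) P2=[0,0,7,8,6,3](0)

Answer: 5 4 2 4 2 0 1 0 0 7 8 6 3 0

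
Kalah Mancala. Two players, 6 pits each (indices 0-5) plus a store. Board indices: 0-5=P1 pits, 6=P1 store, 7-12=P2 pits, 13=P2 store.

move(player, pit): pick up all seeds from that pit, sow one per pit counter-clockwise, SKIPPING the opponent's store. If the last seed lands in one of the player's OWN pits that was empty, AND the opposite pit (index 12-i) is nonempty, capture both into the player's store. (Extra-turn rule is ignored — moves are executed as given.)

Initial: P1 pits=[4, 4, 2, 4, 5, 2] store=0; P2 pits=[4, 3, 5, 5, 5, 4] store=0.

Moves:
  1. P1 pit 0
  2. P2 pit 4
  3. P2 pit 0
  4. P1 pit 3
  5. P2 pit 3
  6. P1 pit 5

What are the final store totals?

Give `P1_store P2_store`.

Answer: 2 9

Derivation:
Move 1: P1 pit0 -> P1=[0,5,3,5,6,2](0) P2=[4,3,5,5,5,4](0)
Move 2: P2 pit4 -> P1=[1,6,4,5,6,2](0) P2=[4,3,5,5,0,5](1)
Move 3: P2 pit0 -> P1=[1,0,4,5,6,2](0) P2=[0,4,6,6,0,5](8)
Move 4: P1 pit3 -> P1=[1,0,4,0,7,3](1) P2=[1,5,6,6,0,5](8)
Move 5: P2 pit3 -> P1=[2,1,5,0,7,3](1) P2=[1,5,6,0,1,6](9)
Move 6: P1 pit5 -> P1=[2,1,5,0,7,0](2) P2=[2,6,6,0,1,6](9)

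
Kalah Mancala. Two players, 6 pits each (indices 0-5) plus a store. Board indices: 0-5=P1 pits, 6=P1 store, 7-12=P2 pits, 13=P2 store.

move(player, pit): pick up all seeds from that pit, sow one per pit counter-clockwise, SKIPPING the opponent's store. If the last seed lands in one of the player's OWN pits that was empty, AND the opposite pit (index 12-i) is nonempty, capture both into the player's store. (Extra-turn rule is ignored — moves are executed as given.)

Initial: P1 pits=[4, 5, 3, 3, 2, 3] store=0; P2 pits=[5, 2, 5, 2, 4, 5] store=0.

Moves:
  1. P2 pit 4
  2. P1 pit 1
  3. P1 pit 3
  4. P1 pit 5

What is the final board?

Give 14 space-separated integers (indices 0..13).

Move 1: P2 pit4 -> P1=[5,6,3,3,2,3](0) P2=[5,2,5,2,0,6](1)
Move 2: P1 pit1 -> P1=[5,0,4,4,3,4](1) P2=[6,2,5,2,0,6](1)
Move 3: P1 pit3 -> P1=[5,0,4,0,4,5](2) P2=[7,2,5,2,0,6](1)
Move 4: P1 pit5 -> P1=[5,0,4,0,4,0](3) P2=[8,3,6,3,0,6](1)

Answer: 5 0 4 0 4 0 3 8 3 6 3 0 6 1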